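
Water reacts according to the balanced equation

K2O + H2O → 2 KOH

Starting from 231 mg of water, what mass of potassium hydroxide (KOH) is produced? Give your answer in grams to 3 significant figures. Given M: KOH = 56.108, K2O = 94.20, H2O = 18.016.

1.44 g

Convert: 231 mg = 0.2310 g.
n(H2O) = 0.2310 g / 18.016 g/mol = 0.01282 mol.
From the equation the H2O:KOH mole ratio is 1:2, so n(KOH) = 0.01282 × 2/1 = 0.02564 mol.
Mass of KOH = 0.02564 mol × 56.108 g/mol = 1.439 g.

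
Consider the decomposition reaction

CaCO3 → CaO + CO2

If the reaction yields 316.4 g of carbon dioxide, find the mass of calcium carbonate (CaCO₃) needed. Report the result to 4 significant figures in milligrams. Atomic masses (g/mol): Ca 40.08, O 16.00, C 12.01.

719600 mg

M(CO2) = 12.01 + 2(16.00) = 44.01 g/mol.
M(CaCO3) = 40.08 + 12.01 + 3(16.00) = 100.09 g/mol.
n(CO2) = 316.40 g / 44.01 g/mol = 7.1893 mol.
From the equation the CO2:CaCO3 mole ratio is 1:1, so n(CaCO3) = 7.1893 × 1/1 = 7.1893 mol.
Mass of CaCO3 = 7.1893 mol × 100.09 g/mol = 719.57 g.
Converting to mg: 719.57 g = 719600 mg.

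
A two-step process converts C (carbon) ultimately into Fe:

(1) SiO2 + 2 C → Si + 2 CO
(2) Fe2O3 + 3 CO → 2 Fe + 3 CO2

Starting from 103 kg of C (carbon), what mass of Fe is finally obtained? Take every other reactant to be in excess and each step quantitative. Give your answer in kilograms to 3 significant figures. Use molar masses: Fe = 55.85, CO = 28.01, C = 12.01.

103 kg = 103000 g.
n(C) = 103000 / 12.01 = 8576 mol.
Step 1 gives a 2:2 ratio of C to CO, so n(CO) = 8576 mol.
In step 2 the CO:Fe ratio is 3:2, so n(Fe) = 5717 mol.
Mass of Fe = 5717 × 55.85 = 319300 g = 319 kg.

319 kg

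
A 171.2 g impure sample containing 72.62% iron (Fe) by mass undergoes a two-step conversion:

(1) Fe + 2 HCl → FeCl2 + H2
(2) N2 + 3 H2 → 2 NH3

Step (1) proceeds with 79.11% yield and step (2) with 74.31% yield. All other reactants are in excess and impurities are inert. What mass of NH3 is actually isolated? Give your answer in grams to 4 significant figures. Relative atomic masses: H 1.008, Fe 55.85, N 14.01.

14.86 g

Pure Fe = 171.2 × 0.7262 = 124.33 g.
M(Fe) = 55.85 g/mol.
M(NH3) = 14.01 + 3(1.008) = 17.034 g/mol.
n(Fe) = 124.33 / 55.85 = 2.2261 mol.
Step 1 (Fe:H2 = 1:1): theoretical n(H2) = 2.2261 mol; at 79.11% yield, n(H2) = 1.7610 mol.
Step 2 (H2:NH3 = 3:2): theoretical n(NH3) = 1.1740 mol, so theoretical mass = 1.1740 × 17.034 = 19.998 g.
At 74.31% yield, actual mass of NH3 = 19.998 × 0.7431 = 14.861 g.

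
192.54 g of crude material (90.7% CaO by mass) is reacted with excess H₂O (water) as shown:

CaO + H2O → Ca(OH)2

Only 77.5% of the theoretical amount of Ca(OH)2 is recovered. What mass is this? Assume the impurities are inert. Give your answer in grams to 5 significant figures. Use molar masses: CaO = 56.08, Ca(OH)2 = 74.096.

Pure CaO available = 192.54 g × 0.907 = 174.634 g.
n(CaO) = 174.634 g / 56.08 g/mol = 3.11401 mol.
From the equation the CaO:Ca(OH)2 mole ratio is 1:1, so n(Ca(OH)2) = 3.11401 × 1/1 = 3.11401 mol.
Mass of Ca(OH)2 = 3.11401 mol × 74.096 g/mol = 230.736 g.
Actual mass collected = 230.736 g × 0.775 = 178.820 g.

178.82 g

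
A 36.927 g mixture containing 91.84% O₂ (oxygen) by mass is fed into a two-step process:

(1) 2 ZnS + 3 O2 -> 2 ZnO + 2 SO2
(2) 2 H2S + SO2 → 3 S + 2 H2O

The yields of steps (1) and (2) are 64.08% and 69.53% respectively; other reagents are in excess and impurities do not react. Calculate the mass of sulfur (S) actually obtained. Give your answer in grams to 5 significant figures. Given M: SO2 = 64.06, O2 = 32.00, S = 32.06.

30.277 g

Pure O2 = 36.927 × 0.9184 = 33.9138 g.
n(O2) = 33.9138 / 32.00 = 1.05980 mol.
Step 1 (O2:SO2 = 3:2): theoretical n(SO2) = 0.706537 mol; at 64.08% yield, n(SO2) = 0.452749 mol.
Step 2 (SO2:S = 1:3): theoretical n(S) = 1.35825 mol, so theoretical mass = 1.35825 × 32.06 = 43.5454 g.
At 69.53% yield, actual mass of S = 43.5454 × 0.6953 = 30.2771 g.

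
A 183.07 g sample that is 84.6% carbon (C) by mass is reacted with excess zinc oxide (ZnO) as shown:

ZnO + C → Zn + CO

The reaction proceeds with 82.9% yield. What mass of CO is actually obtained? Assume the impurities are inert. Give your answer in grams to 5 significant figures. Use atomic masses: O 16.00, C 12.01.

Pure C available = 183.07 g × 0.846 = 154.877 g.
M(C) = 12.01 g/mol.
M(CO) = 12.01 + 16.00 = 28.01 g/mol.
n(C) = 154.877 g / 12.01 g/mol = 12.8957 mol.
From the equation the C:CO mole ratio is 1:1, so n(CO) = 12.8957 × 1/1 = 12.8957 mol.
Mass of CO = 12.8957 mol × 28.01 g/mol = 361.208 g.
Actual mass collected = 361.208 g × 0.829 = 299.442 g.

299.44 g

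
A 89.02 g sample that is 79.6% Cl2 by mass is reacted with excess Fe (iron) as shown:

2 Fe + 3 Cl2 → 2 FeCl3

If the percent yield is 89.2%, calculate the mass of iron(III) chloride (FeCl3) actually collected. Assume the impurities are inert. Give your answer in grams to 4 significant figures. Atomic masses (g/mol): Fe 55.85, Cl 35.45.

Pure Cl2 available = 89.02 g × 0.796 = 70.860 g.
M(Cl2) = 2(35.45) = 70.90 g/mol.
M(FeCl3) = 55.85 + 3(35.45) = 162.20 g/mol.
n(Cl2) = 70.860 g / 70.90 g/mol = 0.99943 mol.
From the equation the Cl2:FeCl3 mole ratio is 3:2, so n(FeCl3) = 0.99943 × 2/3 = 0.66629 mol.
Mass of FeCl3 = 0.66629 mol × 162.20 g/mol = 108.07 g.
Actual mass collected = 108.07 g × 0.892 = 96.400 g.

96.40 g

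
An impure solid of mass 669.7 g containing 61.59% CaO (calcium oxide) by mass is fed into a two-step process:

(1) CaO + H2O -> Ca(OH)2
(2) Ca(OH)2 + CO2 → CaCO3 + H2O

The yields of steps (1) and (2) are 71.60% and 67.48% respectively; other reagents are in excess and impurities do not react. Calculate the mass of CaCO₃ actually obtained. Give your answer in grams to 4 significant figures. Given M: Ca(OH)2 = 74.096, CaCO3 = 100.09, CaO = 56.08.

355.7 g

Pure CaO = 669.7 × 0.6159 = 412.47 g.
n(CaO) = 412.47 / 56.08 = 7.3550 mol.
Step 1 (CaO:Ca(OH)2 = 1:1): theoretical n(Ca(OH)2) = 7.3550 mol; at 71.60% yield, n(Ca(OH)2) = 5.2662 mol.
Step 2 (Ca(OH)2:CaCO3 = 1:1): theoretical n(CaCO3) = 5.2662 mol, so theoretical mass = 5.2662 × 100.09 = 527.09 g.
At 67.48% yield, actual mass of CaCO3 = 527.09 × 0.6748 = 355.68 g.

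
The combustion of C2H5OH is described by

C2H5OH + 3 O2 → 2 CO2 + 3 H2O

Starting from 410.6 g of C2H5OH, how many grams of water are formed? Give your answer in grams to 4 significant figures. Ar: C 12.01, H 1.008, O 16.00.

481.7 g

M(C2H5OH) = 2(12.01) + 6(1.008) + 16.00 = 46.068 g/mol.
M(H2O) = 2(1.008) + 16.00 = 18.016 g/mol.
n(C2H5OH) = 410.60 g / 46.068 g/mol = 8.9129 mol.
From the equation the C2H5OH:H2O mole ratio is 1:3, so n(H2O) = 8.9129 × 3/1 = 26.739 mol.
Mass of H2O = 26.739 mol × 18.016 g/mol = 481.73 g.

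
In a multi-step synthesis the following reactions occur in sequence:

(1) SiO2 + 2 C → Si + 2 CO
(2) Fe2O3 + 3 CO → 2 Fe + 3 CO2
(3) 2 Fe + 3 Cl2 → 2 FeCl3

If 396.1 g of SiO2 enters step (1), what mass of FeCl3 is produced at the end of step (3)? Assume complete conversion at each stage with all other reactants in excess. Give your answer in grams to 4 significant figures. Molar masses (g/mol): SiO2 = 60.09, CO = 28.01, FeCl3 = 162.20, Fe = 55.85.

1426 g

n(SiO2) = 396.1 / 60.09 = 6.5918 mol.
Reaction (1): SiO2→CO ratio 1:2 ⇒ n(CO) = 13.184 mol.
Reaction (2): CO→Fe ratio 3:2 ⇒ n(Fe) = 8.7890 mol.
Reaction (3): Fe→FeCl3 ratio 2:2 ⇒ n(FeCl3) = 8.7890 mol.
Mass of FeCl3 = 8.7890 × 162.20 = 1425.6 g.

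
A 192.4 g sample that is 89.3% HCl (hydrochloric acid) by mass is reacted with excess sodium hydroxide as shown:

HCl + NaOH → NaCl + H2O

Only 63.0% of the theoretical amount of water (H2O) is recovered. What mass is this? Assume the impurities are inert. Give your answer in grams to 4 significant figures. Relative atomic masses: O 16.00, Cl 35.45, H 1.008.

53.49 g

Pure HCl available = 192.4 g × 0.893 = 171.81 g.
M(HCl) = 1.008 + 35.45 = 36.458 g/mol.
M(H2O) = 2(1.008) + 16.00 = 18.016 g/mol.
n(HCl) = 171.81 g / 36.458 g/mol = 4.7126 mol.
From the equation the HCl:H2O mole ratio is 1:1, so n(H2O) = 4.7126 × 1/1 = 4.7126 mol.
Mass of H2O = 4.7126 mol × 18.016 g/mol = 84.903 g.
Actual mass collected = 84.903 g × 0.630 = 53.489 g.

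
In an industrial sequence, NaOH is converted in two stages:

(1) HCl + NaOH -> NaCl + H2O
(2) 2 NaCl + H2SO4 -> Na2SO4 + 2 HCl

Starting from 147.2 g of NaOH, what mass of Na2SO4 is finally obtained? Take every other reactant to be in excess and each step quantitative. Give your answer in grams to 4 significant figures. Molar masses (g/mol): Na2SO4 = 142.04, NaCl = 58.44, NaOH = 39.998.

n(NaOH) = 147.20 / 39.998 = 3.6802 mol.
Step 1 gives a 1:1 ratio of NaOH to NaCl, so n(NaCl) = 3.6802 mol.
In step 2 the NaCl:Na2SO4 ratio is 2:1, so n(Na2SO4) = 1.8401 mol.
Mass of Na2SO4 = 1.8401 × 142.04 = 261.37 g.

261.4 g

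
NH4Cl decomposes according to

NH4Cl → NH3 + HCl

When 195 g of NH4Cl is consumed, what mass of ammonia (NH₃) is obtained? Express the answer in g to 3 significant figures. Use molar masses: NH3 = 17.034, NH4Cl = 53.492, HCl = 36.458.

n(NH4Cl) = 195.0 g / 53.492 g/mol = 3.645 mol.
From the equation the NH4Cl:NH3 mole ratio is 1:1, so n(NH3) = 3.645 × 1/1 = 3.645 mol.
Mass of NH3 = 3.645 mol × 17.034 g/mol = 62.10 g.

62.1 g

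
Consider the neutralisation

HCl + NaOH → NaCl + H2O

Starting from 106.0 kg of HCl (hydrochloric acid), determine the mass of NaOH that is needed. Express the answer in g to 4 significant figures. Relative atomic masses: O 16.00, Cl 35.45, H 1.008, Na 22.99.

116300 g

M(HCl) = 1.008 + 35.45 = 36.458 g/mol.
M(NaOH) = 22.99 + 16.00 + 1.008 = 39.998 g/mol.
Convert: 106.0 kg = 106000 g.
n(HCl) = 106000 g / 36.458 g/mol = 2907.5 mol.
From the equation the HCl:NaOH mole ratio is 1:1, so n(NaOH) = 2907.5 × 1/1 = 2907.5 mol.
Mass of NaOH = 2907.5 mol × 39.998 g/mol = 116290 g.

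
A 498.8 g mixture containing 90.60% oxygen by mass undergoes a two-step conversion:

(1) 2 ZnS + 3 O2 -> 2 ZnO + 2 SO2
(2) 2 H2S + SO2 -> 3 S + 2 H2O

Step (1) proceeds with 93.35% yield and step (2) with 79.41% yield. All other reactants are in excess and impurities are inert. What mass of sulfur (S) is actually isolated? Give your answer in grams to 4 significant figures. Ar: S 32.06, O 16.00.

Pure O2 = 498.8 × 0.9060 = 451.91 g.
M(O2) = 2(16.00) = 32.00 g/mol.
M(S) = 32.06 g/mol.
n(O2) = 451.91 / 32.00 = 14.122 mol.
Step 1 (O2:SO2 = 3:2): theoretical n(SO2) = 9.4148 mol; at 93.35% yield, n(SO2) = 8.7888 mol.
Step 2 (SO2:S = 1:3): theoretical n(S) = 26.366 mol, so theoretical mass = 26.366 × 32.06 = 845.30 g.
At 79.41% yield, actual mass of S = 845.30 × 0.7941 = 671.26 g.

671.3 g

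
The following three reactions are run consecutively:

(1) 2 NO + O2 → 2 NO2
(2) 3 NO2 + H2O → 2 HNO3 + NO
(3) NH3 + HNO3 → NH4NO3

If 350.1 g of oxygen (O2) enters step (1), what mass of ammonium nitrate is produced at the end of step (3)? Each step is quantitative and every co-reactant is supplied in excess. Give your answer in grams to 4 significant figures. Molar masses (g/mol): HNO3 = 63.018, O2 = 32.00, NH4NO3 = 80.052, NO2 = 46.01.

1168 g

n(O2) = 350.1 / 32.00 = 10.941 mol.
Reaction (1): O2→NO2 ratio 1:2 ⇒ n(NO2) = 21.881 mol.
Reaction (2): NO2→HNO3 ratio 3:2 ⇒ n(HNO3) = 14.588 mol.
Reaction (3): HNO3→NH4NO3 ratio 1:1 ⇒ n(NH4NO3) = 14.588 mol.
Mass of NH4NO3 = 14.588 × 80.052 = 1167.8 g.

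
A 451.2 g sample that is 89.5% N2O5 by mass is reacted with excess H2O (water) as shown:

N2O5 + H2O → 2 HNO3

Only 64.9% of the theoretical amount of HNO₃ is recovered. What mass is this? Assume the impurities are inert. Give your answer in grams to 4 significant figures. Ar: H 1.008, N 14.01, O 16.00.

305.8 g

Pure N2O5 available = 451.2 g × 0.895 = 403.82 g.
M(N2O5) = 2(14.01) + 5(16.00) = 108.02 g/mol.
M(HNO3) = 1.008 + 14.01 + 3(16.00) = 63.018 g/mol.
n(N2O5) = 403.82 g / 108.02 g/mol = 3.7384 mol.
From the equation the N2O5:HNO3 mole ratio is 1:2, so n(HNO3) = 3.7384 × 2/1 = 7.4768 mol.
Mass of HNO3 = 7.4768 mol × 63.018 g/mol = 471.18 g.
Actual mass collected = 471.18 g × 0.649 = 305.79 g.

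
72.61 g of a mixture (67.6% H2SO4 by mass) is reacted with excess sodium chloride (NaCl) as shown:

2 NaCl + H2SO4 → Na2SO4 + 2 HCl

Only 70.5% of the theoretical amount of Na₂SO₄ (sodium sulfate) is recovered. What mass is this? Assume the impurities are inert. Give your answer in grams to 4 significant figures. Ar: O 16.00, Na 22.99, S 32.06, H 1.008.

Pure H2SO4 available = 72.61 g × 0.676 = 49.084 g.
M(H2SO4) = 2(1.008) + 32.06 + 4(16.00) = 98.076 g/mol.
M(Na2SO4) = 2(22.99) + 32.06 + 4(16.00) = 142.04 g/mol.
n(H2SO4) = 49.084 g / 98.076 g/mol = 0.50047 mol.
From the equation the H2SO4:Na2SO4 mole ratio is 1:1, so n(Na2SO4) = 0.50047 × 1/1 = 0.50047 mol.
Mass of Na2SO4 = 0.50047 mol × 142.04 g/mol = 71.087 g.
Actual mass collected = 71.087 g × 0.705 = 50.116 g.

50.12 g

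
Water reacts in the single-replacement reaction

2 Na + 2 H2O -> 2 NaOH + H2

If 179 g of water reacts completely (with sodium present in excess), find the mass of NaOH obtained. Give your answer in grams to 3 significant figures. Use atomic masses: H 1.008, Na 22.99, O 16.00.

M(H2O) = 2(1.008) + 16.00 = 18.016 g/mol.
M(NaOH) = 22.99 + 16.00 + 1.008 = 39.998 g/mol.
n(H2O) = 179.0 g / 18.016 g/mol = 9.936 mol.
From the equation the H2O:NaOH mole ratio is 2:2, so n(NaOH) = 9.936 × 2/2 = 9.936 mol.
Mass of NaOH = 9.936 mol × 39.998 g/mol = 397.4 g.

397 g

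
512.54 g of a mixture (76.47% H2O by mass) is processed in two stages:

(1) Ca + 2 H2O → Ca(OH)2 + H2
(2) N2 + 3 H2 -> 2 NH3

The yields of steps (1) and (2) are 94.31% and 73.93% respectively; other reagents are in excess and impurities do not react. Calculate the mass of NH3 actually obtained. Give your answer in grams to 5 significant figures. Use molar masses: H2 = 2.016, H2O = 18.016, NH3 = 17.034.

86.126 g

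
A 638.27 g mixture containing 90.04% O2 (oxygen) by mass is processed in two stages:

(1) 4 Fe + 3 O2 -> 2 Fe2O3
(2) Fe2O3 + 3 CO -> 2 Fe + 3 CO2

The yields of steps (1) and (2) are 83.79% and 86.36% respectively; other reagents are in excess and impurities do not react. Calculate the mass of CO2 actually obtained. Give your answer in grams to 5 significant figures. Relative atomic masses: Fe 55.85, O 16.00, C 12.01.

1143.9 g

Pure O2 = 638.27 × 0.9004 = 574.698 g.
M(O2) = 2(16.00) = 32.00 g/mol.
M(CO2) = 12.01 + 2(16.00) = 44.01 g/mol.
n(O2) = 574.698 / 32.00 = 17.9593 mol.
Step 1 (O2:Fe2O3 = 3:2): theoretical n(Fe2O3) = 11.9729 mol; at 83.79% yield, n(Fe2O3) = 10.0321 mol.
Step 2 (Fe2O3:CO2 = 1:3): theoretical n(CO2) = 30.0962 mol, so theoretical mass = 30.0962 × 44.01 = 1324.54 g.
At 86.36% yield, actual mass of CO2 = 1324.54 × 0.8636 = 1143.87 g.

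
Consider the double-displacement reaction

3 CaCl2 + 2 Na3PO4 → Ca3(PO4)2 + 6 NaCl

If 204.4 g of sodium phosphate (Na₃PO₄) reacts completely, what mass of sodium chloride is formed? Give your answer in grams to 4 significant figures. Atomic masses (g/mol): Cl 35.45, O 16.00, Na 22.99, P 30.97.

M(Na3PO4) = 3(22.99) + 30.97 + 4(16.00) = 163.94 g/mol.
M(NaCl) = 22.99 + 35.45 = 58.44 g/mol.
n(Na3PO4) = 204.40 g / 163.94 g/mol = 1.2468 mol.
From the equation the Na3PO4:NaCl mole ratio is 2:6, so n(NaCl) = 1.2468 × 6/2 = 3.7404 mol.
Mass of NaCl = 3.7404 mol × 58.44 g/mol = 218.59 g.

218.6 g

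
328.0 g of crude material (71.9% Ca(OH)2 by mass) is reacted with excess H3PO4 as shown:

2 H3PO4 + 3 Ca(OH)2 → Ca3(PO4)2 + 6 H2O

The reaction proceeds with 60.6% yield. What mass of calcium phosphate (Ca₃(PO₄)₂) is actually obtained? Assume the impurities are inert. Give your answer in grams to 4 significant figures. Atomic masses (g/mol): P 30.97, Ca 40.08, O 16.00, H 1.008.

199.4 g

Pure Ca(OH)2 available = 328.0 g × 0.719 = 235.83 g.
M(Ca(OH)2) = 40.08 + 2(16.00) + 2(1.008) = 74.096 g/mol.
M(Ca3(PO4)2) = 3(40.08) + 2(30.97) + 8(16.00) = 310.18 g/mol.
n(Ca(OH)2) = 235.83 g / 74.096 g/mol = 3.1828 mol.
From the equation the Ca(OH)2:Ca3(PO4)2 mole ratio is 3:1, so n(Ca3(PO4)2) = 3.1828 × 1/3 = 1.0609 mol.
Mass of Ca3(PO4)2 = 1.0609 mol × 310.18 g/mol = 329.08 g.
Actual mass collected = 329.08 g × 0.606 = 199.42 g.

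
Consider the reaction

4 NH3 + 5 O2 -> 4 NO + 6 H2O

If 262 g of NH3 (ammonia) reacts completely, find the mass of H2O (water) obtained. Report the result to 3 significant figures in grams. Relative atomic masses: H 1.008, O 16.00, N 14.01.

M(NH3) = 14.01 + 3(1.008) = 17.034 g/mol.
M(H2O) = 2(1.008) + 16.00 = 18.016 g/mol.
n(NH3) = 262.0 g / 17.034 g/mol = 15.38 mol.
From the equation the NH3:H2O mole ratio is 4:6, so n(H2O) = 15.38 × 6/4 = 23.07 mol.
Mass of H2O = 23.07 mol × 18.016 g/mol = 415.7 g.

416 g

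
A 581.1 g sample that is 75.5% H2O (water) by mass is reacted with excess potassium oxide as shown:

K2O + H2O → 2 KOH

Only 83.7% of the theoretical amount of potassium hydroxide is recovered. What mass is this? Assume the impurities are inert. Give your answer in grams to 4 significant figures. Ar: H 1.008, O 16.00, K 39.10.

Pure H2O available = 581.1 g × 0.755 = 438.73 g.
M(H2O) = 2(1.008) + 16.00 = 18.016 g/mol.
M(KOH) = 39.10 + 16.00 + 1.008 = 56.108 g/mol.
n(H2O) = 438.73 g / 18.016 g/mol = 24.352 mol.
From the equation the H2O:KOH mole ratio is 1:2, so n(KOH) = 24.352 × 2/1 = 48.705 mol.
Mass of KOH = 48.705 mol × 56.108 g/mol = 2732.7 g.
Actual mass collected = 2732.7 g × 0.837 = 2287.3 g.

2287 g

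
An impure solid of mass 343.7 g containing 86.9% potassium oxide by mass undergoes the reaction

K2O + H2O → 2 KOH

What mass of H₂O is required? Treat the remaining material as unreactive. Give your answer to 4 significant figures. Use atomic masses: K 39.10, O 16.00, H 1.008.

57.12 g

Mass of pure K2O = 343.7 g × 0.869 = 298.68 g.
M(K2O) = 2(39.10) + 16.00 = 94.20 g/mol.
M(H2O) = 2(1.008) + 16.00 = 18.016 g/mol.
n(K2O) = 298.68 g / 94.20 g/mol = 3.1707 mol.
From the equation the K2O:H2O mole ratio is 1:1, so n(H2O) = 3.1707 × 1/1 = 3.1707 mol.
Mass of H2O = 3.1707 mol × 18.016 g/mol = 57.122 g.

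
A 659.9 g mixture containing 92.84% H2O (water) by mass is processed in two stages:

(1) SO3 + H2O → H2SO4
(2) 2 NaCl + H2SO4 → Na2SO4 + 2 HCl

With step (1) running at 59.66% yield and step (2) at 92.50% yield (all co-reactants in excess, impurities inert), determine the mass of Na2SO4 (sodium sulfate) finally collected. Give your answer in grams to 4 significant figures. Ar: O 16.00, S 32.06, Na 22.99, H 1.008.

2666 g

Pure H2O = 659.9 × 0.9284 = 612.65 g.
M(H2O) = 2(1.008) + 16.00 = 18.016 g/mol.
M(Na2SO4) = 2(22.99) + 32.06 + 4(16.00) = 142.04 g/mol.
n(H2O) = 612.65 / 18.016 = 34.006 mol.
Step 1 (H2O:H2SO4 = 1:1): theoretical n(H2SO4) = 34.006 mol; at 59.66% yield, n(H2SO4) = 20.288 mol.
Step 2 (H2SO4:Na2SO4 = 1:1): theoretical n(Na2SO4) = 20.288 mol, so theoretical mass = 20.288 × 142.04 = 2881.7 g.
At 92.50% yield, actual mass of Na2SO4 = 2881.7 × 0.9250 = 2665.6 g.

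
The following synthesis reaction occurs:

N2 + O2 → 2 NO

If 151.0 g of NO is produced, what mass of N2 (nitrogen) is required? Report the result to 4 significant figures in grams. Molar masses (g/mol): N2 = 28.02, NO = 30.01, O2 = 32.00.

n(NO) = 151.00 g / 30.01 g/mol = 5.0317 mol.
From the equation the NO:N2 mole ratio is 2:1, so n(N2) = 5.0317 × 1/2 = 2.5158 mol.
Mass of N2 = 2.5158 mol × 28.02 g/mol = 70.494 g.

70.49 g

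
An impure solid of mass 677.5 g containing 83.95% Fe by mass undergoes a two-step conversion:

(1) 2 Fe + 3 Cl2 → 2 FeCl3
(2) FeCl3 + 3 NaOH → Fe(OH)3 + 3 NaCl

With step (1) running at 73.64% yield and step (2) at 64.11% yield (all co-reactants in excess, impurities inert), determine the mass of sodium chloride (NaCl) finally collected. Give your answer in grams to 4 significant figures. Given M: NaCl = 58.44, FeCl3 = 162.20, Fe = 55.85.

842.9 g

Pure Fe = 677.5 × 0.8395 = 568.76 g.
n(Fe) = 568.76 / 55.85 = 10.184 mol.
Step 1 (Fe:FeCl3 = 2:2): theoretical n(FeCl3) = 10.184 mol; at 73.64% yield, n(FeCl3) = 7.4993 mol.
Step 2 (FeCl3:NaCl = 1:3): theoretical n(NaCl) = 22.498 mol, so theoretical mass = 22.498 × 58.44 = 1314.8 g.
At 64.11% yield, actual mass of NaCl = 1314.8 × 0.6411 = 842.90 g.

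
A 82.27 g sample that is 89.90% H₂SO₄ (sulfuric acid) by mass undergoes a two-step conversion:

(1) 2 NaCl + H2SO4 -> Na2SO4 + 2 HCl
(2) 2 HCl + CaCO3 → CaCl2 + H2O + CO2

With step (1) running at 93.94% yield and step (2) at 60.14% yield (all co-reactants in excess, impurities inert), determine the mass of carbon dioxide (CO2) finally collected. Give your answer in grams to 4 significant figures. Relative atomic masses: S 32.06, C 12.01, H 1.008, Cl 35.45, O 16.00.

18.75 g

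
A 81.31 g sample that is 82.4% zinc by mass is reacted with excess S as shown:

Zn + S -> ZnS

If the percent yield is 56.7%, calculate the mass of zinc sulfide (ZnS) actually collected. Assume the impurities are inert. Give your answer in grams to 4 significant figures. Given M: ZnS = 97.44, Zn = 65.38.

Pure Zn available = 81.31 g × 0.824 = 66.999 g.
n(Zn) = 66.999 g / 65.38 g/mol = 1.0248 mol.
From the equation the Zn:ZnS mole ratio is 1:1, so n(ZnS) = 1.0248 × 1/1 = 1.0248 mol.
Mass of ZnS = 1.0248 mol × 97.44 g/mol = 99.854 g.
Actual mass collected = 99.854 g × 0.567 = 56.617 g.

56.62 g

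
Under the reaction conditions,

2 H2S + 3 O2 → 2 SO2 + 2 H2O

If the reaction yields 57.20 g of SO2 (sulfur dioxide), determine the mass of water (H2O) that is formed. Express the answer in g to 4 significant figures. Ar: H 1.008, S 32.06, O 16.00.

16.09 g

M(SO2) = 32.06 + 2(16.00) = 64.06 g/mol.
M(H2O) = 2(1.008) + 16.00 = 18.016 g/mol.
n(SO2) = 57.200 g / 64.06 g/mol = 0.89291 mol.
From the equation the SO2:H2O mole ratio is 2:2, so n(H2O) = 0.89291 × 2/2 = 0.89291 mol.
Mass of H2O = 0.89291 mol × 18.016 g/mol = 16.087 g.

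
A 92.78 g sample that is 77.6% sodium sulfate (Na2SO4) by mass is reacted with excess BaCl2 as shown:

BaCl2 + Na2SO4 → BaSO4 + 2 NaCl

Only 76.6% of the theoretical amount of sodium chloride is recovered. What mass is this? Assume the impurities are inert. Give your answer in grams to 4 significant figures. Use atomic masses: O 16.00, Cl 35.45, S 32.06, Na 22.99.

45.38 g

Pure Na2SO4 available = 92.78 g × 0.776 = 71.997 g.
M(Na2SO4) = 2(22.99) + 32.06 + 4(16.00) = 142.04 g/mol.
M(NaCl) = 22.99 + 35.45 = 58.44 g/mol.
n(Na2SO4) = 71.997 g / 142.04 g/mol = 0.50688 mol.
From the equation the Na2SO4:NaCl mole ratio is 1:2, so n(NaCl) = 0.50688 × 2/1 = 1.0138 mol.
Mass of NaCl = 1.0138 mol × 58.44 g/mol = 59.244 g.
Actual mass collected = 59.244 g × 0.766 = 45.381 g.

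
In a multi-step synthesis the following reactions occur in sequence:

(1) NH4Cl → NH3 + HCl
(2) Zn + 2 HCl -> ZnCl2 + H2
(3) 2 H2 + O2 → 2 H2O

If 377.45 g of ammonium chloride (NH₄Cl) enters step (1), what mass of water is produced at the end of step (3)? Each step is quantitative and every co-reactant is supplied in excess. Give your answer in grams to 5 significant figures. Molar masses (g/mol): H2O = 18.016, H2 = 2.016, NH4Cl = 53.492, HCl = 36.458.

n(NH4Cl) = 377.45 / 53.492 = 7.05620 mol.
Reaction (1): NH4Cl→HCl ratio 1:1 ⇒ n(HCl) = 7.05620 mol.
Reaction (2): HCl→H2 ratio 2:1 ⇒ n(H2) = 3.52810 mol.
Reaction (3): H2→H2O ratio 2:2 ⇒ n(H2O) = 3.52810 mol.
Mass of H2O = 3.52810 × 18.016 = 63.5622 g.

63.562 g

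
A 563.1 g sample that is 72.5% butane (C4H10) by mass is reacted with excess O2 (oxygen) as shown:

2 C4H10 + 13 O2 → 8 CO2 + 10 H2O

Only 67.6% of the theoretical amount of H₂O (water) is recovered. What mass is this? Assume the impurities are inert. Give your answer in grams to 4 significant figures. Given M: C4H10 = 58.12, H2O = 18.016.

427.7 g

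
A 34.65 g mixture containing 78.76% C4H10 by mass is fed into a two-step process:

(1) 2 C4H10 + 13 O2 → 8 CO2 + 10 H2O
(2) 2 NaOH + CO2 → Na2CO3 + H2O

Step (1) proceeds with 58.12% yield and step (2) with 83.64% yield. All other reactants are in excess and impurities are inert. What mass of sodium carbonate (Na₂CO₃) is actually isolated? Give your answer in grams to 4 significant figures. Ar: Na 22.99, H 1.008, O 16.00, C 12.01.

Pure C4H10 = 34.65 × 0.7876 = 27.290 g.
M(C4H10) = 4(12.01) + 10(1.008) = 58.12 g/mol.
M(Na2CO3) = 2(22.99) + 12.01 + 3(16.00) = 105.99 g/mol.
n(C4H10) = 27.290 / 58.12 = 0.46955 mol.
Step 1 (C4H10:CO2 = 2:8): theoretical n(CO2) = 1.8782 mol; at 58.12% yield, n(CO2) = 1.0916 mol.
Step 2 (CO2:Na2CO3 = 1:1): theoretical n(Na2CO3) = 1.0916 mol, so theoretical mass = 1.0916 × 105.99 = 115.70 g.
At 83.64% yield, actual mass of Na2CO3 = 115.70 × 0.8364 = 96.772 g.

96.77 g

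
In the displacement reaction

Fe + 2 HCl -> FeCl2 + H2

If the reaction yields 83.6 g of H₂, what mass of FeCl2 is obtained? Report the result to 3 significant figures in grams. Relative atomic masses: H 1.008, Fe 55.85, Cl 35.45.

5260 g

M(H2) = 2(1.008) = 2.016 g/mol.
M(FeCl2) = 55.85 + 2(35.45) = 126.75 g/mol.
n(H2) = 83.60 g / 2.016 g/mol = 41.47 mol.
From the equation the H2:FeCl2 mole ratio is 1:1, so n(FeCl2) = 41.47 × 1/1 = 41.47 mol.
Mass of FeCl2 = 41.47 mol × 126.75 g/mol = 5256 g.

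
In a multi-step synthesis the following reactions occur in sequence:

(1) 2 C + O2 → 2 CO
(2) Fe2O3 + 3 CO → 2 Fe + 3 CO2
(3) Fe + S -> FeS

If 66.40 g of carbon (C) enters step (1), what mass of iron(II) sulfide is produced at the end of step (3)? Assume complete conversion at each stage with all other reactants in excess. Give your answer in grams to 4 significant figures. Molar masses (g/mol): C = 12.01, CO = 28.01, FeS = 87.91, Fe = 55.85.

324.0 g

n(C) = 66.40 / 12.01 = 5.5287 mol.
Reaction (1): C→CO ratio 2:2 ⇒ n(CO) = 5.5287 mol.
Reaction (2): CO→Fe ratio 3:2 ⇒ n(Fe) = 3.6858 mol.
Reaction (3): Fe→FeS ratio 1:1 ⇒ n(FeS) = 3.6858 mol.
Mass of FeS = 3.6858 × 87.91 = 324.02 g.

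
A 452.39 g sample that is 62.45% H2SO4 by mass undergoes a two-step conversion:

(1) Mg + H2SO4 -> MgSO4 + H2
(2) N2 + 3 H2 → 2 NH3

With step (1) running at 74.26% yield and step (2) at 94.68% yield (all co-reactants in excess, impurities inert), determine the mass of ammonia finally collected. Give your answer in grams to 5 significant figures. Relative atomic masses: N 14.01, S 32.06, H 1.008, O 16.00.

Pure H2SO4 = 452.39 × 0.6245 = 282.518 g.
M(H2SO4) = 2(1.008) + 32.06 + 4(16.00) = 98.076 g/mol.
M(NH3) = 14.01 + 3(1.008) = 17.034 g/mol.
n(H2SO4) = 282.518 / 98.076 = 2.88060 mol.
Step 1 (H2SO4:H2 = 1:1): theoretical n(H2) = 2.88060 mol; at 74.26% yield, n(H2) = 2.13913 mol.
Step 2 (H2:NH3 = 3:2): theoretical n(NH3) = 1.42609 mol, so theoretical mass = 1.42609 × 17.034 = 24.2920 g.
At 94.68% yield, actual mass of NH3 = 24.2920 × 0.9468 = 22.9997 g.

23.000 g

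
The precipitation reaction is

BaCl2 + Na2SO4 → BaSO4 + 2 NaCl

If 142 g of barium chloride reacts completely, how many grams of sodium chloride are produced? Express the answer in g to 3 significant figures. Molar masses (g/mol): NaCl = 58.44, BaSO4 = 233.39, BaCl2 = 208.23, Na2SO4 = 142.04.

n(BaCl2) = 142.0 g / 208.23 g/mol = 0.6819 mol.
From the equation the BaCl2:NaCl mole ratio is 1:2, so n(NaCl) = 0.6819 × 2/1 = 1.364 mol.
Mass of NaCl = 1.364 mol × 58.44 g/mol = 79.70 g.

79.7 g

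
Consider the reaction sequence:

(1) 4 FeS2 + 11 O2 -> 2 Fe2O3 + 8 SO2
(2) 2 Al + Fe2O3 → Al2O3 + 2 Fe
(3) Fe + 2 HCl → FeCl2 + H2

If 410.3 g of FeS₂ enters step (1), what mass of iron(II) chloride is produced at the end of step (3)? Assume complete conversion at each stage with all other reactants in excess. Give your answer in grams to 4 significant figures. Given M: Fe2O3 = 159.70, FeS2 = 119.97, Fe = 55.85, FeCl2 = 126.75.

n(FeS2) = 410.3 / 119.97 = 3.4200 mol.
Reaction (1): FeS2→Fe2O3 ratio 4:2 ⇒ n(Fe2O3) = 1.7100 mol.
Reaction (2): Fe2O3→Fe ratio 1:2 ⇒ n(Fe) = 3.4200 mol.
Reaction (3): Fe→FeCl2 ratio 1:1 ⇒ n(FeCl2) = 3.4200 mol.
Mass of FeCl2 = 3.4200 × 126.75 = 433.49 g.

433.5 g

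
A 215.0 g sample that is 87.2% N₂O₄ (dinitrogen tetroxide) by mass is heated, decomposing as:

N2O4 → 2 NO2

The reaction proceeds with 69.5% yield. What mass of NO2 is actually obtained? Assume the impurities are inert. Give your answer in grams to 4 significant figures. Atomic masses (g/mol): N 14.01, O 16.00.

130.3 g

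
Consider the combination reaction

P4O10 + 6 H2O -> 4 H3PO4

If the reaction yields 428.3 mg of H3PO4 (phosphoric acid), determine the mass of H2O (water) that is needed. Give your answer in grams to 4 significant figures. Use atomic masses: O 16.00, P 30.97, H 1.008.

0.1181 g

M(H3PO4) = 3(1.008) + 30.97 + 4(16.00) = 97.994 g/mol.
M(H2O) = 2(1.008) + 16.00 = 18.016 g/mol.
Convert: 428.3 mg = 0.42830 g.
n(H3PO4) = 0.42830 g / 97.994 g/mol = 0.0043707 mol.
From the equation the H3PO4:H2O mole ratio is 4:6, so n(H2O) = 0.0043707 × 6/4 = 0.0065560 mol.
Mass of H2O = 0.0065560 mol × 18.016 g/mol = 0.11811 g.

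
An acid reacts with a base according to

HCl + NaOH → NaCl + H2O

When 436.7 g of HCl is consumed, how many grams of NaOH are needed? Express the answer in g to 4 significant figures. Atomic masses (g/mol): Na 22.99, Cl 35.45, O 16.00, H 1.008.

M(HCl) = 1.008 + 35.45 = 36.458 g/mol.
M(NaOH) = 22.99 + 16.00 + 1.008 = 39.998 g/mol.
n(HCl) = 436.70 g / 36.458 g/mol = 11.978 mol.
From the equation the HCl:NaOH mole ratio is 1:1, so n(NaOH) = 11.978 × 1/1 = 11.978 mol.
Mass of NaOH = 11.978 mol × 39.998 g/mol = 479.10 g.

479.1 g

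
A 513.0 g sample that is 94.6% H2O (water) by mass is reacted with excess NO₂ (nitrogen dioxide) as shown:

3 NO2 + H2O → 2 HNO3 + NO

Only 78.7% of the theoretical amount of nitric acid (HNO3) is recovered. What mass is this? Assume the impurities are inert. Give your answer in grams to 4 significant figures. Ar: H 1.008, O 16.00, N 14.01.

Pure H2O available = 513.0 g × 0.946 = 485.30 g.
M(H2O) = 2(1.008) + 16.00 = 18.016 g/mol.
M(HNO3) = 1.008 + 14.01 + 3(16.00) = 63.018 g/mol.
n(H2O) = 485.30 g / 18.016 g/mol = 26.937 mol.
From the equation the H2O:HNO3 mole ratio is 1:2, so n(HNO3) = 26.937 × 2/1 = 53.874 mol.
Mass of HNO3 = 53.874 mol × 63.018 g/mol = 3395.0 g.
Actual mass collected = 3395.0 g × 0.787 = 2671.9 g.

2672 g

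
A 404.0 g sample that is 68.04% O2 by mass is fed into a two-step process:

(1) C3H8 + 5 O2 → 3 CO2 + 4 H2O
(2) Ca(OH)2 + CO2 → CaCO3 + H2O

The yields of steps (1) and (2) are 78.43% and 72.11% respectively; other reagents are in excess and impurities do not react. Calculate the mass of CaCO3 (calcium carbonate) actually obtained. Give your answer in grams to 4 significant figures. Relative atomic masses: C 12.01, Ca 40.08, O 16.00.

Pure O2 = 404.0 × 0.6804 = 274.88 g.
M(O2) = 2(16.00) = 32.00 g/mol.
M(CaCO3) = 40.08 + 12.01 + 3(16.00) = 100.09 g/mol.
n(O2) = 274.88 / 32.00 = 8.5901 mol.
Step 1 (O2:CO2 = 5:3): theoretical n(CO2) = 5.1540 mol; at 78.43% yield, n(CO2) = 4.0423 mol.
Step 2 (CO2:CaCO3 = 1:1): theoretical n(CaCO3) = 4.0423 mol, so theoretical mass = 4.0423 × 100.09 = 404.59 g.
At 72.11% yield, actual mass of CaCO3 = 404.59 × 0.7211 = 291.75 g.

291.8 g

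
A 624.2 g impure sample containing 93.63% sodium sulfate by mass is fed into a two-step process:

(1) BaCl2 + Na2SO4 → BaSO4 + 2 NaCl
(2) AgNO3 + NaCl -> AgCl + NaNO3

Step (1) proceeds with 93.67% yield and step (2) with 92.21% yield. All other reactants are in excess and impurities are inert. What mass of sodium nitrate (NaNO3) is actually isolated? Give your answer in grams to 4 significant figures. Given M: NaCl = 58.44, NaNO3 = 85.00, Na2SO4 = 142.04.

604.2 g

Pure Na2SO4 = 624.2 × 0.9363 = 584.44 g.
n(Na2SO4) = 584.44 / 142.04 = 4.1146 mol.
Step 1 (Na2SO4:NaCl = 1:2): theoretical n(NaCl) = 8.2292 mol; at 93.67% yield, n(NaCl) = 7.7083 mol.
Step 2 (NaCl:NaNO3 = 1:1): theoretical n(NaNO3) = 7.7083 mol, so theoretical mass = 7.7083 × 85.00 = 655.21 g.
At 92.21% yield, actual mass of NaNO3 = 655.21 × 0.9221 = 604.17 g.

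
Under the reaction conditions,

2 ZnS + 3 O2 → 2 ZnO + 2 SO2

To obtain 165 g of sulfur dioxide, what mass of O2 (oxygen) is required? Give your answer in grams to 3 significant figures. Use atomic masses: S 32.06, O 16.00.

M(SO2) = 32.06 + 2(16.00) = 64.06 g/mol.
M(O2) = 2(16.00) = 32.00 g/mol.
n(SO2) = 165.0 g / 64.06 g/mol = 2.576 mol.
From the equation the SO2:O2 mole ratio is 2:3, so n(O2) = 2.576 × 3/2 = 3.864 mol.
Mass of O2 = 3.864 mol × 32.00 g/mol = 123.6 g.

124 g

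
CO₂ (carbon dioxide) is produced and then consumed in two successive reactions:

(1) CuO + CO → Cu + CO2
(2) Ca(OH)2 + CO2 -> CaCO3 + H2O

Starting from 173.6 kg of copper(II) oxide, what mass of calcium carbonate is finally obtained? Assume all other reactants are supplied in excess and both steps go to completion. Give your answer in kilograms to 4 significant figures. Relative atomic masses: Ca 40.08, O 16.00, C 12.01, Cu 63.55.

M(CuO) = 63.55 + 16.00 = 79.55 g/mol.
M(CaCO3) = 40.08 + 12.01 + 3(16.00) = 100.09 g/mol.
173.6 kg = 173600 g.
n(CuO) = 173600 / 79.55 = 2182.3 mol.
Step 1 gives a 1:1 ratio of CuO to CO2, so n(CO2) = 2182.3 mol.
In step 2 the CO2:CaCO3 ratio is 1:1, so n(CaCO3) = 2182.3 mol.
Mass of CaCO3 = 2182.3 × 100.09 = 218420 g = 218.4 kg.

218.4 kg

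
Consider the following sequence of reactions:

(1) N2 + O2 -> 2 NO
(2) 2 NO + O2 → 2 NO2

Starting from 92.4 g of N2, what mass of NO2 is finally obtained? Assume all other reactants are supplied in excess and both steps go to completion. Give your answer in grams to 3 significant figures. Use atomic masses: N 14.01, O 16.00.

M(N2) = 2(14.01) = 28.02 g/mol.
M(NO2) = 14.01 + 2(16.00) = 46.01 g/mol.
n(N2) = 92.40 / 28.02 = 3.298 mol.
Step 1 gives a 1:2 ratio of N2 to NO, so n(NO) = 6.595 mol.
In step 2 the NO:NO2 ratio is 2:2, so n(NO2) = 6.595 mol.
Mass of NO2 = 6.595 × 46.01 = 303.4 g.

303 g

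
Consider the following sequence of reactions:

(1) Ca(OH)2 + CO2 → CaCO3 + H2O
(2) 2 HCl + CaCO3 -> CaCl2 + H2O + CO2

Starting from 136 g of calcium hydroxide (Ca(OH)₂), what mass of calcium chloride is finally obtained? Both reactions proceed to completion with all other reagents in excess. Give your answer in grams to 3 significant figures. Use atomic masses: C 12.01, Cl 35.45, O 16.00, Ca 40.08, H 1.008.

204 g

M(Ca(OH)2) = 40.08 + 2(16.00) + 2(1.008) = 74.096 g/mol.
M(CaCl2) = 40.08 + 2(35.45) = 110.98 g/mol.
n(Ca(OH)2) = 136.0 / 74.096 = 1.835 mol.
Step 1 gives a 1:1 ratio of Ca(OH)2 to CaCO3, so n(CaCO3) = 1.835 mol.
In step 2 the CaCO3:CaCl2 ratio is 1:1, so n(CaCl2) = 1.835 mol.
Mass of CaCl2 = 1.835 × 110.98 = 203.7 g.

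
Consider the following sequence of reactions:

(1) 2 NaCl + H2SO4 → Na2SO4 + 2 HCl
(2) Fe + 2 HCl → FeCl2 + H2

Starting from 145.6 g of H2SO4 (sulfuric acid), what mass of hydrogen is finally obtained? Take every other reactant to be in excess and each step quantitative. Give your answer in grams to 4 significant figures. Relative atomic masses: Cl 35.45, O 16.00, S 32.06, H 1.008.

2.993 g

M(H2SO4) = 2(1.008) + 32.06 + 4(16.00) = 98.076 g/mol.
M(H2) = 2(1.008) = 2.016 g/mol.
n(H2SO4) = 145.60 / 98.076 = 1.4846 mol.
Step 1 gives a 1:2 ratio of H2SO4 to HCl, so n(HCl) = 2.9691 mol.
In step 2 the HCl:H2 ratio is 2:1, so n(H2) = 1.4846 mol.
Mass of H2 = 1.4846 × 2.016 = 2.9929 g.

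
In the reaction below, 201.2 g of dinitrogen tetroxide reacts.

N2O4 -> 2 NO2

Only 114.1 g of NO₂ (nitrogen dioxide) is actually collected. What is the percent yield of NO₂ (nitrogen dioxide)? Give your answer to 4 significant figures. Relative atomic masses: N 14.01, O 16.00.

M(N2O4) = 2(14.01) + 4(16.00) = 92.02 g/mol.
M(NO2) = 14.01 + 2(16.00) = 46.01 g/mol.
n(N2O4) = 201.20 g / 92.02 g/mol = 2.1865 mol.
From the equation the N2O4:NO2 mole ratio is 1:2, so n(NO2) = 2.1865 × 2/1 = 4.3730 mol.
Mass of NO2 = 4.3730 mol × 46.01 g/mol = 201.20 g.
This is the theoretical yield. Percent yield = 114.1 g / 201.20 g × 100% = 56.710%.

56.71 %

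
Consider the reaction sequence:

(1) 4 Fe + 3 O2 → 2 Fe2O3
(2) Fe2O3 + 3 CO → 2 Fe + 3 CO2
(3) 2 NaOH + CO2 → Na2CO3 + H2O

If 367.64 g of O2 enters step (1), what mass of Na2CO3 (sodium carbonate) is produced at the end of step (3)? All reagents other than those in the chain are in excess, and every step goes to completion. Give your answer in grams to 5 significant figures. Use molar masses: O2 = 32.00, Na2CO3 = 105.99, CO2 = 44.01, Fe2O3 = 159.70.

2435.4 g

n(O2) = 367.64 / 32.00 = 11.4887 mol.
Reaction (1): O2→Fe2O3 ratio 3:2 ⇒ n(Fe2O3) = 7.65917 mol.
Reaction (2): Fe2O3→CO2 ratio 1:3 ⇒ n(CO2) = 22.9775 mol.
Reaction (3): CO2→Na2CO3 ratio 1:1 ⇒ n(Na2CO3) = 22.9775 mol.
Mass of Na2CO3 = 22.9775 × 105.99 = 2435.39 g.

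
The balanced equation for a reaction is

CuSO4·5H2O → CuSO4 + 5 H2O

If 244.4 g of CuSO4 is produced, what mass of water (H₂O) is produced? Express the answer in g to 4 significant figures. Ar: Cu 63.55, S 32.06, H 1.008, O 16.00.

137.9 g

M(CuSO4) = 63.55 + 32.06 + 4(16.00) = 159.61 g/mol.
M(H2O) = 2(1.008) + 16.00 = 18.016 g/mol.
n(CuSO4) = 244.40 g / 159.61 g/mol = 1.5312 mol.
From the equation the CuSO4:H2O mole ratio is 1:5, so n(H2O) = 1.5312 × 5/1 = 7.6562 mol.
Mass of H2O = 7.6562 mol × 18.016 g/mol = 137.93 g.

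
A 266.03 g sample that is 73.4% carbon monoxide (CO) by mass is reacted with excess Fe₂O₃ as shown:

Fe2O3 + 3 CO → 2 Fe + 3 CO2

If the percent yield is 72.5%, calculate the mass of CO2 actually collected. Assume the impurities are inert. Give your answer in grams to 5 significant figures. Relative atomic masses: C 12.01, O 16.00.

Pure CO available = 266.03 g × 0.734 = 195.266 g.
M(CO) = 12.01 + 16.00 = 28.01 g/mol.
M(CO2) = 12.01 + 2(16.00) = 44.01 g/mol.
n(CO) = 195.266 g / 28.01 g/mol = 6.97130 mol.
From the equation the CO:CO2 mole ratio is 3:3, so n(CO2) = 6.97130 × 3/3 = 6.97130 mol.
Mass of CO2 = 6.97130 mol × 44.01 g/mol = 306.807 g.
Actual mass collected = 306.807 g × 0.725 = 222.435 g.

222.43 g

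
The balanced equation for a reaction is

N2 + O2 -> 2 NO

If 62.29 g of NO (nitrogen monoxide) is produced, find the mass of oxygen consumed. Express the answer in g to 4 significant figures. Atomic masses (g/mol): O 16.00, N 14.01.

33.21 g

M(NO) = 14.01 + 16.00 = 30.01 g/mol.
M(O2) = 2(16.00) = 32.00 g/mol.
n(NO) = 62.290 g / 30.01 g/mol = 2.0756 mol.
From the equation the NO:O2 mole ratio is 2:1, so n(O2) = 2.0756 × 1/2 = 1.0378 mol.
Mass of O2 = 1.0378 mol × 32.00 g/mol = 33.210 g.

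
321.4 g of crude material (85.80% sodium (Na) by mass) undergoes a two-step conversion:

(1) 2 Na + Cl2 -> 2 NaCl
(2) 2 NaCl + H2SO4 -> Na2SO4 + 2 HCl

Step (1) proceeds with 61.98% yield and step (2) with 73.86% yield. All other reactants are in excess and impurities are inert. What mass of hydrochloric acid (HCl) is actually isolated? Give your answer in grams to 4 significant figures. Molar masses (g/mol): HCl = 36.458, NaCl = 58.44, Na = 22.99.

Pure Na = 321.4 × 0.8580 = 275.76 g.
n(Na) = 275.76 / 22.99 = 11.995 mol.
Step 1 (Na:NaCl = 2:2): theoretical n(NaCl) = 11.995 mol; at 61.98% yield, n(NaCl) = 7.4344 mol.
Step 2 (NaCl:HCl = 2:2): theoretical n(HCl) = 7.4344 mol, so theoretical mass = 7.4344 × 36.458 = 271.04 g.
At 73.86% yield, actual mass of HCl = 271.04 × 0.7386 = 200.19 g.

200.2 g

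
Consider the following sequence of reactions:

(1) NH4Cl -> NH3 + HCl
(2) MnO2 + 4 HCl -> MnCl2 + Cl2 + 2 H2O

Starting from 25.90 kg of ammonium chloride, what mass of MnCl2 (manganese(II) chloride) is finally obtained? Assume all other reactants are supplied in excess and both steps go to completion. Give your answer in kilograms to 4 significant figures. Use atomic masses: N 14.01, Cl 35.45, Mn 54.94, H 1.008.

15.23 kg

M(NH4Cl) = 14.01 + 4(1.008) + 35.45 = 53.492 g/mol.
M(MnCl2) = 54.94 + 2(35.45) = 125.84 g/mol.
25.90 kg = 25900 g.
n(NH4Cl) = 25900 / 53.492 = 484.18 mol.
Step 1 gives a 1:1 ratio of NH4Cl to HCl, so n(HCl) = 484.18 mol.
In step 2 the HCl:MnCl2 ratio is 4:1, so n(MnCl2) = 121.05 mol.
Mass of MnCl2 = 121.05 × 125.84 = 15232 g = 15.23 kg.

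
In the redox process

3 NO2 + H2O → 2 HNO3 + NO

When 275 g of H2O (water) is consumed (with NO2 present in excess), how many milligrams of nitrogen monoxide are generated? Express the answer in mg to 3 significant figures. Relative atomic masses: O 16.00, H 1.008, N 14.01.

M(H2O) = 2(1.008) + 16.00 = 18.016 g/mol.
M(NO) = 14.01 + 16.00 = 30.01 g/mol.
n(H2O) = 275.0 g / 18.016 g/mol = 15.26 mol.
From the equation the H2O:NO mole ratio is 1:1, so n(NO) = 15.26 × 1/1 = 15.26 mol.
Mass of NO = 15.26 mol × 30.01 g/mol = 458.1 g.
Converting to mg: 458.1 g = 458000 mg.

458000 mg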